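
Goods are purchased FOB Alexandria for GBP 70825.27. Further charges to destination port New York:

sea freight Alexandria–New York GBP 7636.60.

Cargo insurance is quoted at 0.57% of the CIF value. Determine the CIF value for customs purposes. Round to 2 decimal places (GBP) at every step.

Let C be the CIF value. C = FOB price + freight + 0.57% × C
C − 0.57% × C = 70825.27 + 7636.60
0.9943 × C = 78461.87
C = 78461.87 / 0.9943 = 78911.67
Insurance premium = 0.57% × 78911.67 = 449.80

CIF value: GBP 78911.67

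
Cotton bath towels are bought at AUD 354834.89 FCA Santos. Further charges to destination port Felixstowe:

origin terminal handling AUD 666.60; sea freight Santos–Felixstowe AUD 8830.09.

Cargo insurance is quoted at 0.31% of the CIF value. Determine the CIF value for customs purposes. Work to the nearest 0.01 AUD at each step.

Let C be the CIF value. C = FCA price + pre-shipment costs + freight + 0.31% × C
C − 0.31% × C = 354834.89 + 666.60 + 8830.09
0.9969 × C = 364331.58
C = 364331.58 / 0.9969 = 365464.52
Insurance premium = 0.31% × 365464.52 = 1132.94

CIF value: AUD 365464.52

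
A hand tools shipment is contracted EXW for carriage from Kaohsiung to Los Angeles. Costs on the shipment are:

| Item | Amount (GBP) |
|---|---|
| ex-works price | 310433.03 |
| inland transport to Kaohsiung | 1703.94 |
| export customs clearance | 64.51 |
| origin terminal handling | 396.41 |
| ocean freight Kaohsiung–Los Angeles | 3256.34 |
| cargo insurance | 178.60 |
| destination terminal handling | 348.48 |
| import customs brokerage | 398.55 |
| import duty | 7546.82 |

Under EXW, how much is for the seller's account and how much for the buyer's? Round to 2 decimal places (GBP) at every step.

EXW: the seller makes goods available at their premises; the buyer bears all onward costs.
Seller's account: goods 310433.03 = 310433.03
Buyer's account: inland to port 1703.94 + export clearance 64.51 + origin terminal 396.41 + freight 3256.34 + insurance 178.60 + destination terminal 348.48 + brokerage 398.55 + duty 7546.82 = 13893.65

Seller: GBP 310433.03; buyer: GBP 13893.65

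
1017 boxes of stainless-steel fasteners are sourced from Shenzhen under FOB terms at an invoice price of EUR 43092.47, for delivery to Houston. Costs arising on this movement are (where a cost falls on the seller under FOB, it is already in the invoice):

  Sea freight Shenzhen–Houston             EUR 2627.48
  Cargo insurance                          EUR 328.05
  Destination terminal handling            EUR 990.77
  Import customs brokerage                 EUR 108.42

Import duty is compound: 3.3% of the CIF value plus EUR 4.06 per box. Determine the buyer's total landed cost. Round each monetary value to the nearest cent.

Total landed cost: EUR 52795.79

FOB: the seller bears costs until goods are on board at the origin port; the buyer bears freight, insurance and all costs thereafter.
CIF value = FOB price + freight + insurance = 43092.47 + 2627.48 + 328.05 = 46048.00
Ad valorem component: 46048.00 × 3.3% = 1519.58
Specific component: 1017 × 4.06 = 4129.02
Import duty = 1519.58 + 4129.02 = 5648.60
Buyer bears: freight 2627.48 + insurance 328.05 + destination terminal 990.77 + brokerage 108.42 + duty 5648.60 = 9703.32
Landed cost = invoice 43092.47 + 9703.32 = 52795.79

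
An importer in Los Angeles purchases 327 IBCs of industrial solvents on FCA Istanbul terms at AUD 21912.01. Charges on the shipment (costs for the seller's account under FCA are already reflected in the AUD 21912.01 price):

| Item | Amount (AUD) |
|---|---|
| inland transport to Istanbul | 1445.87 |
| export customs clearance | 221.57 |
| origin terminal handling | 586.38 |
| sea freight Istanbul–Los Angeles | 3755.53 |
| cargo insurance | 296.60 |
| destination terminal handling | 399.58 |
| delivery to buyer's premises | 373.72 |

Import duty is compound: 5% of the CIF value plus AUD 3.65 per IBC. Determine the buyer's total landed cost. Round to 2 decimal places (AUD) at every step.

Total landed cost: AUD 29844.90

FCA: the seller delivers export-cleared goods to the carrier; the buyer bears costs from that point.
Already in the invoice (seller's account under FCA): inland to port, export clearance — exclude.
CIF value = FCA price + origin terminal + freight + insurance = 21912.01 + 586.38 + 3755.53 + 296.60 = 26550.52
Ad valorem component: 26550.52 × 5% = 1327.53
Specific component: 327 × 3.65 = 1193.55
Import duty = 1327.53 + 1193.55 = 2521.08
Buyer bears: origin terminal 586.38 + freight 3755.53 + insurance 296.60 + destination terminal 399.58 + delivery 373.72 + duty 2521.08 = 7932.89
Landed cost = invoice 21912.01 + 7932.89 = 29844.90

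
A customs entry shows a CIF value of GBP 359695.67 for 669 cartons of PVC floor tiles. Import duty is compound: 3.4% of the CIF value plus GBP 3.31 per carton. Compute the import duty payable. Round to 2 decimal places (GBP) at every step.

Import duty: GBP 14444.04

Ad valorem component: 359695.67 × 3.4% = 12229.65
Specific component: 669 × 3.31 = 2214.39
Import duty = 12229.65 + 2214.39 = 14444.04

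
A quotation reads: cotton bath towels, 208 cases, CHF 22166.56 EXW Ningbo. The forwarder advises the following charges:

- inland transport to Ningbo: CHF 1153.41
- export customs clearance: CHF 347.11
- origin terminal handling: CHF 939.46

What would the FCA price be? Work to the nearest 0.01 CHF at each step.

Not relevant to the conversion: origin terminal — on the buyer under both terms; not part of either seller's price.
From EXW to FCA, the seller additionally bears: inland to port, export clearance.
FCA price = 22166.56 + 1153.41 + 347.11 = 23667.08

FCA price: CHF 23667.08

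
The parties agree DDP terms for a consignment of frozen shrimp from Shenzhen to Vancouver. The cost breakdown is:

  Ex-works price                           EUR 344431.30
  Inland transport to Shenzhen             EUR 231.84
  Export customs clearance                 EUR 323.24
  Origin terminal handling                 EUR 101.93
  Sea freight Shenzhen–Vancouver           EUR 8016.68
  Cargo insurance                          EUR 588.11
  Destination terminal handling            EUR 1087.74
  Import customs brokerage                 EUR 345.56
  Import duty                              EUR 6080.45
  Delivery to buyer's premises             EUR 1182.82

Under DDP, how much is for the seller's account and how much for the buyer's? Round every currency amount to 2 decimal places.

Seller: EUR 362389.67; buyer: EUR 0.00

DDP: the seller bears all costs including import duty.
Seller's account: goods 344431.30 + inland to port 231.84 + export clearance 323.24 + origin terminal 101.93 + freight 8016.68 + insurance 588.11 + destination terminal 1087.74 + brokerage 345.56 + duty 6080.45 + delivery 1182.82 = 362389.67
Buyer's account: 0.00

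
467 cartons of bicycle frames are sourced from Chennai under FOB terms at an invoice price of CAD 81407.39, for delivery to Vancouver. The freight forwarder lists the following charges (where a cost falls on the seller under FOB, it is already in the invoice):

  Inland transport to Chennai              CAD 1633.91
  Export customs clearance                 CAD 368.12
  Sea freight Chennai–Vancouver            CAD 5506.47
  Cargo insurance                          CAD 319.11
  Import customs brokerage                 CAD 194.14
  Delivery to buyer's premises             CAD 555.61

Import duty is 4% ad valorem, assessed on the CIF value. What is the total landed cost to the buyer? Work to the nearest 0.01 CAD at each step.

Total landed cost: CAD 91472.04

FOB: the seller bears costs until goods are on board at the origin port; the buyer bears freight, insurance and all costs thereafter.
Already in the invoice (seller's account under FOB): inland to port, export clearance — exclude.
CIF value = FOB price + freight + insurance = 81407.39 + 5506.47 + 319.11 = 87232.97
Import duty = 87232.97 × 4% = 3489.32
Buyer bears: freight 5506.47 + insurance 319.11 + brokerage 194.14 + delivery 555.61 + duty 3489.32 = 10064.65
Landed cost = invoice 81407.39 + 10064.65 = 91472.04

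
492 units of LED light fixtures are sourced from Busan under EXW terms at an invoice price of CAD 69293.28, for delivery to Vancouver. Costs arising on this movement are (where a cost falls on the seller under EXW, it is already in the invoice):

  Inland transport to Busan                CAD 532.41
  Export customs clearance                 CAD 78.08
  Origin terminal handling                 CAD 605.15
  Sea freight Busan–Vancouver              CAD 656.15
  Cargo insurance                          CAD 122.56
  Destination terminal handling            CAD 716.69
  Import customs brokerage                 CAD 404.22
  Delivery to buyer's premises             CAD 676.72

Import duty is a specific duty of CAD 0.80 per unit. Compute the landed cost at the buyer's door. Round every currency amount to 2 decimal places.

EXW: the seller makes goods available at their premises; the buyer bears all onward costs.
CIF value = EXW price + inland to port + export clearance + origin terminal + freight + insurance = 69293.28 + 532.41 + 78.08 + 605.15 + 656.15 + 122.56 = 71287.63
Import duty = 492 × 0.80 = 393.60
Buyer bears: inland to port 532.41 + export clearance 78.08 + origin terminal 605.15 + freight 656.15 + insurance 122.56 + destination terminal 716.69 + brokerage 404.22 + delivery 676.72 + duty 393.60 = 4185.58
Landed cost = invoice 69293.28 + 4185.58 = 73478.86

Total landed cost: CAD 73478.86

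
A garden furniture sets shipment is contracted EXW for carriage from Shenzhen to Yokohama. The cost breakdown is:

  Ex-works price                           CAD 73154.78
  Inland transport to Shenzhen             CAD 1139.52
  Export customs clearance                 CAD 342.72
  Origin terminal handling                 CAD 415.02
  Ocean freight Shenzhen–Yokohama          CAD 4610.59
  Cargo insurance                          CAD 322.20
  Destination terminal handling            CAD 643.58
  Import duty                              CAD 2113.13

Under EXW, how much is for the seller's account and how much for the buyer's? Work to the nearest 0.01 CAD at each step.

Seller: CAD 73154.78; buyer: CAD 9586.76

EXW: the seller makes goods available at their premises; the buyer bears all onward costs.
Seller's account: goods 73154.78 = 73154.78
Buyer's account: inland to port 1139.52 + export clearance 342.72 + origin terminal 415.02 + freight 4610.59 + insurance 322.20 + destination terminal 643.58 + duty 2113.13 = 9586.76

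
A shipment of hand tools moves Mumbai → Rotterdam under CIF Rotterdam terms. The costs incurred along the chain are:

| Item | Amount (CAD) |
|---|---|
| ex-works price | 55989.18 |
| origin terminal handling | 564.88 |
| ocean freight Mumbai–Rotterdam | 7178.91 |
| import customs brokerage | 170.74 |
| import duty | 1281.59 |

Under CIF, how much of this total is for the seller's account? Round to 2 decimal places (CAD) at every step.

Seller's account: CAD 63732.97

CIF: the seller pays costs through ocean freight and marine insurance to the destination port.
Seller's account: goods 55989.18 + origin terminal 564.88 + freight 7178.91 = 63732.97
Buyer's account: brokerage 170.74 + duty 1281.59 = 1452.33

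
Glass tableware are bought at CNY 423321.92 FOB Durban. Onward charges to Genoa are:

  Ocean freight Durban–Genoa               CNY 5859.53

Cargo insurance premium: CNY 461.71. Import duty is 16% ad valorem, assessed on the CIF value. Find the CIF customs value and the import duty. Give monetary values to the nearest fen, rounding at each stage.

CIF = FOB price + freight + insurance
CIF = 423321.92 + 5859.53 + 461.71 = 429643.16
Import duty = 429643.16 × 16% = 68742.91

CIF value: CNY 429643.16; import duty: CNY 68742.91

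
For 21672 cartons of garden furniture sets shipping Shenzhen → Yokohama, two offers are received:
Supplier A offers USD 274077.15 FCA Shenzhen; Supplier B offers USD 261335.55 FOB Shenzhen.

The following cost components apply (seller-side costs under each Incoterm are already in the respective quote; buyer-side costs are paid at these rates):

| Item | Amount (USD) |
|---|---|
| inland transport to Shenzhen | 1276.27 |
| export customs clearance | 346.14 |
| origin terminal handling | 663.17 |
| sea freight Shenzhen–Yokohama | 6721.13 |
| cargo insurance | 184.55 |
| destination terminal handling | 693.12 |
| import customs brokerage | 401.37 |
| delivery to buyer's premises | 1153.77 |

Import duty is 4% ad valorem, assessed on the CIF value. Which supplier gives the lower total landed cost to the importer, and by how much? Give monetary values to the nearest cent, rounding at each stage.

Supplier B is cheaper by USD 13940.96

Supplier A (FCA):
CIF value = FCA price + origin terminal + freight + insurance = 274077.15 + 663.17 + 6721.13 + 184.55 = 281646.00
Import duty = 281646.00 × 4% = 11265.84
Buyer bears (A): 663.17 + 6721.13 + 184.55 + 693.12 + 401.37 + 1153.77 = 9817.11
Landed cost (A) = invoice 274077.15 + 9817.11 + duty 11265.84 = 295160.10
Supplier B (FOB):
CIF value = FOB price + freight + insurance = 261335.55 + 6721.13 + 184.55 = 268241.23
Import duty = 268241.23 × 4% = 10729.65
Buyer bears (B): 6721.13 + 184.55 + 693.12 + 401.37 + 1153.77 = 9153.94
Landed cost (B) = invoice 261335.55 + 9153.94 + duty 10729.65 = 281219.14
Difference = |295160.10 − 281219.14| = 13940.96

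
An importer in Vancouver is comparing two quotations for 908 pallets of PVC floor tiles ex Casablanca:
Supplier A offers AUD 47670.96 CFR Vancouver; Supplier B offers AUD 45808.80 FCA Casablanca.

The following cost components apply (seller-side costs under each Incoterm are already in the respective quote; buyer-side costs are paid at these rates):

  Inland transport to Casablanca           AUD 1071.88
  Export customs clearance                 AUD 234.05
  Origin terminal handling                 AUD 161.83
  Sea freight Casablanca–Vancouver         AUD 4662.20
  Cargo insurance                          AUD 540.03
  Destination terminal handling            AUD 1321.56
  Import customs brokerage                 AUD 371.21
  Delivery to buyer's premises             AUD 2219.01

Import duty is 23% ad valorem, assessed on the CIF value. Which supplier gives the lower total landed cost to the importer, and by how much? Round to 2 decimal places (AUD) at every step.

Supplier A (CFR):
CIF value = CFR price + insurance = 47670.96 + 540.03 = 48210.99
Import duty = 48210.99 × 23% = 11088.53
Buyer bears (A): 540.03 + 1321.56 + 371.21 + 2219.01 = 4451.81
Landed cost (A) = invoice 47670.96 + 4451.81 + duty 11088.53 = 63211.30
Supplier B (FCA):
CIF value = FCA price + origin terminal + freight + insurance = 45808.80 + 161.83 + 4662.20 + 540.03 = 51172.86
Import duty = 51172.86 × 23% = 11769.76
Buyer bears (B): 161.83 + 4662.20 + 540.03 + 1321.56 + 371.21 + 2219.01 = 9275.84
Landed cost (B) = invoice 45808.80 + 9275.84 + duty 11769.76 = 66854.40
Difference = |63211.30 − 66854.40| = 3643.10

Supplier A is cheaper by AUD 3643.10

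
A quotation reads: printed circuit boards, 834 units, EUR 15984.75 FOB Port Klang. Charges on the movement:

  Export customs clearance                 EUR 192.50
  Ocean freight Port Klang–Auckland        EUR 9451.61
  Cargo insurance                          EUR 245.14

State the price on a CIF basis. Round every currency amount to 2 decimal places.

CIF price: EUR 25681.50

Not relevant to the conversion: export clearance — on the seller under both FOB and CIF; already in the FOB price and stays in the CIF price.
From FOB to CIF, the seller additionally bears: freight, insurance.
CIF price = 15984.75 + 9451.61 + 245.14 = 25681.50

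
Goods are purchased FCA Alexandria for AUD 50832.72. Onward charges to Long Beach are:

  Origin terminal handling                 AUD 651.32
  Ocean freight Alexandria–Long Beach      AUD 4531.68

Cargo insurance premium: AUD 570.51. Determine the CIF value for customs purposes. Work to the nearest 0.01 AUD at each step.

CIF = FCA price + pre-shipment costs + freight + insurance
CIF = 50832.72 + 651.32 + 4531.68 + 570.51 = 56586.23

CIF value: AUD 56586.23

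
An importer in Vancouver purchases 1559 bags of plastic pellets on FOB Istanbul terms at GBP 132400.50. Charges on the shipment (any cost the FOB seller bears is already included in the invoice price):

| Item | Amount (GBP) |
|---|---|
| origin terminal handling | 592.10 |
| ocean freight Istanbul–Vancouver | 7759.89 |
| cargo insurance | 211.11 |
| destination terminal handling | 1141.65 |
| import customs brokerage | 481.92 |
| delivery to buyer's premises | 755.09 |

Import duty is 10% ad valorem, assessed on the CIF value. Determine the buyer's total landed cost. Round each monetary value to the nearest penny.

FOB: the seller bears costs until goods are on board at the origin port; the buyer bears freight, insurance and all costs thereafter.
Already in the invoice (seller's account under FOB): origin terminal — exclude.
CIF value = FOB price + freight + insurance = 132400.50 + 7759.89 + 211.11 = 140371.50
Import duty = 140371.50 × 10% = 14037.15
Buyer bears: freight 7759.89 + insurance 211.11 + destination terminal 1141.65 + brokerage 481.92 + delivery 755.09 + duty 14037.15 = 24386.81
Landed cost = invoice 132400.50 + 24386.81 = 156787.31

Total landed cost: GBP 156787.31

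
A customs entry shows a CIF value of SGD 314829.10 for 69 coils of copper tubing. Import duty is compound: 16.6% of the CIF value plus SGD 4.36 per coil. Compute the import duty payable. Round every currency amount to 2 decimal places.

Import duty: SGD 52562.47

Ad valorem component: 314829.10 × 16.6% = 52261.63
Specific component: 69 × 4.36 = 300.84
Import duty = 52261.63 + 300.84 = 52562.47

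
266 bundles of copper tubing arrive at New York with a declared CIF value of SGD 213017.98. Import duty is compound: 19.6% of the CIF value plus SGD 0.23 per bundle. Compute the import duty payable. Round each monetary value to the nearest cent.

Import duty: SGD 41812.70

Ad valorem component: 213017.98 × 19.6% = 41751.52
Specific component: 266 × 0.23 = 61.18
Import duty = 41751.52 + 61.18 = 41812.70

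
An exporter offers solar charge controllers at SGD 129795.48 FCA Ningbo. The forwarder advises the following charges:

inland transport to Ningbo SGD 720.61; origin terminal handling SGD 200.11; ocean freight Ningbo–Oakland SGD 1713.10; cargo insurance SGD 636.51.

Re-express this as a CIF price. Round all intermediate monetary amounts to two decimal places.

CIF price: SGD 132345.20

Not relevant to the conversion: inland to port — on the seller under both FCA and CIF; already in the FCA price and stays in the CIF price.
From FCA to CIF, the seller additionally bears: origin terminal, freight, insurance.
CIF price = 129795.48 + 200.11 + 1713.10 + 636.51 = 132345.20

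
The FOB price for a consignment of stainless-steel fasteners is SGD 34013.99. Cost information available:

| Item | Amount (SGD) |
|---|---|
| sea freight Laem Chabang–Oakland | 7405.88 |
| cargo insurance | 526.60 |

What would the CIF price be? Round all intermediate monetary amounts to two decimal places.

From FOB to CIF, the seller additionally bears: freight, insurance.
CIF price = 34013.99 + 7405.88 + 526.60 = 41946.47

CIF price: SGD 41946.47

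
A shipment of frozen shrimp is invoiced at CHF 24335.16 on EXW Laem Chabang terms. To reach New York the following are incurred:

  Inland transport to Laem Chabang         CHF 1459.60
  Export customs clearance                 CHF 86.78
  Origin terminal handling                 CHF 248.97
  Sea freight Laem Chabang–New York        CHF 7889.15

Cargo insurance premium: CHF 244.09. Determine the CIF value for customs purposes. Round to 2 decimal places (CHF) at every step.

CIF value: CHF 34263.75

CIF = EXW price + pre-shipment costs + freight + insurance
CIF = 24335.16 + 1459.60 + 86.78 + 248.97 + 7889.15 + 244.09 = 34263.75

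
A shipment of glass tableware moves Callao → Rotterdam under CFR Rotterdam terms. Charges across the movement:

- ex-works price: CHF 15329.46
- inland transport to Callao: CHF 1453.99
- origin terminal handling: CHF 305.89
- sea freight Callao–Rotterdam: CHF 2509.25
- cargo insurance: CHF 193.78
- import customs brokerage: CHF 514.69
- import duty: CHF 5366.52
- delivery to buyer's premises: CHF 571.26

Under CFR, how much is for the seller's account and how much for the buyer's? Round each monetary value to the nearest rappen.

Seller: CHF 19598.59; buyer: CHF 6646.25

CFR: the seller pays costs through ocean freight to the destination port, but not insurance.
Seller's account: goods 15329.46 + inland to port 1453.99 + origin terminal 305.89 + freight 2509.25 = 19598.59
Buyer's account: insurance 193.78 + brokerage 514.69 + duty 5366.52 + delivery 571.26 = 6646.25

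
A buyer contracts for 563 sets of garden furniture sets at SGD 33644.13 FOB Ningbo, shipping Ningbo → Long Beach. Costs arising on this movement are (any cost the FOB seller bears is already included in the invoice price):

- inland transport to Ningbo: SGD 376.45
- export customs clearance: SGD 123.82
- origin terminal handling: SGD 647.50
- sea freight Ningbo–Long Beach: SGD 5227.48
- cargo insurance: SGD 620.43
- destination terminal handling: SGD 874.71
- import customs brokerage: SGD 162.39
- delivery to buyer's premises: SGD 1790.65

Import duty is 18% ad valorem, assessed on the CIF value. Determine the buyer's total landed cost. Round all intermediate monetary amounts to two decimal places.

Total landed cost: SGD 49428.36

FOB: the seller bears costs until goods are on board at the origin port; the buyer bears freight, insurance and all costs thereafter.
Already in the invoice (seller's account under FOB): inland to port, export clearance, origin terminal — exclude.
CIF value = FOB price + freight + insurance = 33644.13 + 5227.48 + 620.43 = 39492.04
Import duty = 39492.04 × 18% = 7108.57
Buyer bears: freight 5227.48 + insurance 620.43 + destination terminal 874.71 + brokerage 162.39 + delivery 1790.65 + duty 7108.57 = 15784.23
Landed cost = invoice 33644.13 + 15784.23 = 49428.36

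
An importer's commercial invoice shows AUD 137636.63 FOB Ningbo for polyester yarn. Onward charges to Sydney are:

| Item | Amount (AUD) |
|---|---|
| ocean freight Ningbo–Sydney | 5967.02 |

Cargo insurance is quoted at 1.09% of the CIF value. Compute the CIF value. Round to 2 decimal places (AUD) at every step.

CIF value: AUD 145186.18

Let C be the CIF value. C = FOB price + freight + 1.09% × C
C − 1.09% × C = 137636.63 + 5967.02
0.9891 × C = 143603.65
C = 143603.65 / 0.9891 = 145186.18
Insurance premium = 1.09% × 145186.18 = 1582.53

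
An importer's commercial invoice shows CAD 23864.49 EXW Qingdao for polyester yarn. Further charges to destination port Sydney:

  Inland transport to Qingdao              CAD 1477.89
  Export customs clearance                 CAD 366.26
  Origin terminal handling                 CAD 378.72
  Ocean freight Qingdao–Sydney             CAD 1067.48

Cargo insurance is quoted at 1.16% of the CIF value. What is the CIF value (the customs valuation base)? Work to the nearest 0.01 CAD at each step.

CIF value: CAD 27473.53

Let C be the CIF value. C = EXW price + pre-shipment costs + freight + 1.16% × C
C − 1.16% × C = 23864.49 + 1477.89 + 366.26 + 378.72 + 1067.48
0.9884 × C = 27154.84
C = 27154.84 / 0.9884 = 27473.53
Insurance premium = 1.16% × 27473.53 = 318.69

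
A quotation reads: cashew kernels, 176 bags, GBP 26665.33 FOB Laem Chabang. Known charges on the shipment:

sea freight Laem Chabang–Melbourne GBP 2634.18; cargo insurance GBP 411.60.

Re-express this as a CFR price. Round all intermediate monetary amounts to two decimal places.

Not relevant to the conversion: insurance — on the buyer under both terms; not part of either seller's price.
From FOB to CFR, the seller additionally bears: freight.
CFR price = 26665.33 + 2634.18 = 29299.51

CFR price: GBP 29299.51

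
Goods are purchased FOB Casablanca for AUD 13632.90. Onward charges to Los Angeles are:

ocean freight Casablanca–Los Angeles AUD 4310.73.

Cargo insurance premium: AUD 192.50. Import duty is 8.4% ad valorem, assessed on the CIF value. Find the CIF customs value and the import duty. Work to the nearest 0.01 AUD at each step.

CIF value: AUD 18136.13; import duty: AUD 1523.43

CIF = FOB price + freight + insurance
CIF = 13632.90 + 4310.73 + 192.50 = 18136.13
Import duty = 18136.13 × 8.4% = 1523.43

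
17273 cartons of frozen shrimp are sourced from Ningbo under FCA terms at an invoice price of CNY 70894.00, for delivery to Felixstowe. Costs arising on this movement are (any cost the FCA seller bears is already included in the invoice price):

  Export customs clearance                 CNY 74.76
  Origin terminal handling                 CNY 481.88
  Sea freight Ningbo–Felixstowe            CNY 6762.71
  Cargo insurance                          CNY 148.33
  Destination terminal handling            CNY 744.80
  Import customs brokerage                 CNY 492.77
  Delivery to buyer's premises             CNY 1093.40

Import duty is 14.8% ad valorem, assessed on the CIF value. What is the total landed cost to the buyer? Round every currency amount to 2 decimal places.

Total landed cost: CNY 92204.35

FCA: the seller delivers export-cleared goods to the carrier; the buyer bears costs from that point.
Already in the invoice (seller's account under FCA): export clearance — exclude.
CIF value = FCA price + origin terminal + freight + insurance = 70894.00 + 481.88 + 6762.71 + 148.33 = 78286.92
Import duty = 78286.92 × 14.8% = 11586.46
Buyer bears: origin terminal 481.88 + freight 6762.71 + insurance 148.33 + destination terminal 744.80 + brokerage 492.77 + delivery 1093.40 + duty 11586.46 = 21310.35
Landed cost = invoice 70894.00 + 21310.35 = 92204.35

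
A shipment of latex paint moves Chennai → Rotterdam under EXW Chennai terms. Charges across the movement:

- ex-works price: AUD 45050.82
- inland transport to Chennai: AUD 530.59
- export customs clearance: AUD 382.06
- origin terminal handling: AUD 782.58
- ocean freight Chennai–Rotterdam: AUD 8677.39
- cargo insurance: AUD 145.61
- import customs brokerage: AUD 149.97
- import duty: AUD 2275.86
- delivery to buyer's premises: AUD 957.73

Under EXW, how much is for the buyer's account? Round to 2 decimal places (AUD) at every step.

Buyer's account: AUD 13901.79

EXW: the seller makes goods available at their premises; the buyer bears all onward costs.
Seller's account: goods 45050.82 = 45050.82
Buyer's account: inland to port 530.59 + export clearance 382.06 + origin terminal 782.58 + freight 8677.39 + insurance 145.61 + brokerage 149.97 + duty 2275.86 + delivery 957.73 = 13901.79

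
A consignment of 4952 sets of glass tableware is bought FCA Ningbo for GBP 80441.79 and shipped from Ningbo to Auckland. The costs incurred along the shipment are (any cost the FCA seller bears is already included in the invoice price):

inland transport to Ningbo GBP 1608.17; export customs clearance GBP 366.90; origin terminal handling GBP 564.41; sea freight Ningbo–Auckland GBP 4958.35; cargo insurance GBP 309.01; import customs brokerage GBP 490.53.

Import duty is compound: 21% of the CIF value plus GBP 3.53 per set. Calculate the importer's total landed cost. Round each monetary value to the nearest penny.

Total landed cost: GBP 122362.10

FCA: the seller delivers export-cleared goods to the carrier; the buyer bears costs from that point.
Already in the invoice (seller's account under FCA): inland to port, export clearance — exclude.
CIF value = FCA price + origin terminal + freight + insurance = 80441.79 + 564.41 + 4958.35 + 309.01 = 86273.56
Ad valorem component: 86273.56 × 21% = 18117.45
Specific component: 4952 × 3.53 = 17480.56
Import duty = 18117.45 + 17480.56 = 35598.01
Buyer bears: origin terminal 564.41 + freight 4958.35 + insurance 309.01 + brokerage 490.53 + duty 35598.01 = 41920.31
Landed cost = invoice 80441.79 + 41920.31 = 122362.10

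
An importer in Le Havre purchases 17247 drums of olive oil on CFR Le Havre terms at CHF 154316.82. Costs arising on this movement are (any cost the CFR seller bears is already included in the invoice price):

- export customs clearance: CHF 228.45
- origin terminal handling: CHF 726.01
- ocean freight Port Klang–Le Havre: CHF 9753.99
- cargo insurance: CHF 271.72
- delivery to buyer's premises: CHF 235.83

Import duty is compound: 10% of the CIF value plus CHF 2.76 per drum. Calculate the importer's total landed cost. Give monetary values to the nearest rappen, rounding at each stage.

Total landed cost: CHF 217884.94

CFR: the seller pays costs through ocean freight to the destination port, but not insurance.
Already in the invoice (seller's account under CFR): export clearance, origin terminal, freight — exclude.
CIF value = CFR price + insurance = 154316.82 + 271.72 = 154588.54
Ad valorem component: 154588.54 × 10% = 15458.85
Specific component: 17247 × 2.76 = 47601.72
Import duty = 15458.85 + 47601.72 = 63060.57
Buyer bears: insurance 271.72 + delivery 235.83 + duty 63060.57 = 63568.12
Landed cost = invoice 154316.82 + 63568.12 = 217884.94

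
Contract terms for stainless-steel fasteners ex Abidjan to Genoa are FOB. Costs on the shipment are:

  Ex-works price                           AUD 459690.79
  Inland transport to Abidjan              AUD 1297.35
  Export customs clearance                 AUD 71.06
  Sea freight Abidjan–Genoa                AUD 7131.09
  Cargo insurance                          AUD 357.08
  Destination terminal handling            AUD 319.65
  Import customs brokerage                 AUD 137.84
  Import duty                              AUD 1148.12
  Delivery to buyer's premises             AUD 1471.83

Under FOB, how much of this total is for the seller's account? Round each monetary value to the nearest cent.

Seller's account: AUD 461059.20

FOB: the seller bears costs until goods are on board at the origin port; the buyer bears freight, insurance and all costs thereafter.
Seller's account: goods 459690.79 + inland to port 1297.35 + export clearance 71.06 = 461059.20
Buyer's account: freight 7131.09 + insurance 357.08 + destination terminal 319.65 + brokerage 137.84 + duty 1148.12 + delivery 1471.83 = 10565.61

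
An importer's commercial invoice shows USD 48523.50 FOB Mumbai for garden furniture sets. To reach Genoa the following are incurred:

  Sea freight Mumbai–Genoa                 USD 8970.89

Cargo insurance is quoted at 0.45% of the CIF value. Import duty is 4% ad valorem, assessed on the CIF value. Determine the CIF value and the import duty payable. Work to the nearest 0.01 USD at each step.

Let C be the CIF value. C = FOB price + freight + 0.45% × C
C − 0.45% × C = 48523.50 + 8970.89
0.9955 × C = 57494.39
C = 57494.39 / 0.9955 = 57754.28
Insurance premium = 0.45% × 57754.28 = 259.89
Import duty = 57754.28 × 4% = 2310.17

CIF value: USD 57754.28; import duty: USD 2310.17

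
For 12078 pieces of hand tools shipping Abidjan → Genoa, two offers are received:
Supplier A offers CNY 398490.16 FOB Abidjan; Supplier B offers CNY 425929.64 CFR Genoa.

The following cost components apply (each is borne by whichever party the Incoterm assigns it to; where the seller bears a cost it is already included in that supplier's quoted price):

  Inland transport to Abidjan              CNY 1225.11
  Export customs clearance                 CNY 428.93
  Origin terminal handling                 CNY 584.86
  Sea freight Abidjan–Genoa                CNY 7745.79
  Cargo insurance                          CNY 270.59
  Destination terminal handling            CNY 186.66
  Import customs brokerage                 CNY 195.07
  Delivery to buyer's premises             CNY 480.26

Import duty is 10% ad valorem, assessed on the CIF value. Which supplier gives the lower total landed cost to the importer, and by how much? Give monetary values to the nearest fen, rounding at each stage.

Supplier A (FOB):
CIF value = FOB price + freight + insurance = 398490.16 + 7745.79 + 270.59 = 406506.54
Import duty = 406506.54 × 10% = 40650.65
Buyer bears (A): 7745.79 + 270.59 + 186.66 + 195.07 + 480.26 = 8878.37
Landed cost (A) = invoice 398490.16 + 8878.37 + duty 40650.65 = 448019.18
Supplier B (CFR):
CIF value = CFR price + insurance = 425929.64 + 270.59 = 426200.23
Import duty = 426200.23 × 10% = 42620.02
Buyer bears (B): 270.59 + 186.66 + 195.07 + 480.26 = 1132.58
Landed cost (B) = invoice 425929.64 + 1132.58 + duty 42620.02 = 469682.24
Difference = |448019.18 − 469682.24| = 21663.06

Supplier A is cheaper by CNY 21663.06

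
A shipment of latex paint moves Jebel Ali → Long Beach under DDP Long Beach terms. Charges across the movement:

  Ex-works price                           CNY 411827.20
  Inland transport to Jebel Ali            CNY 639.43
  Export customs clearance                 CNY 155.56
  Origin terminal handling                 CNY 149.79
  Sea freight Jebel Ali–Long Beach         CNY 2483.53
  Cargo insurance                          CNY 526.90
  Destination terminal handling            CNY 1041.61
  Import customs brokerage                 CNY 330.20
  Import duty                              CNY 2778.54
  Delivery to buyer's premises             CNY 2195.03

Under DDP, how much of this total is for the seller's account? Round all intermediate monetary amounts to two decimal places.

DDP: the seller bears all costs including import duty.
Seller's account: goods 411827.20 + inland to port 639.43 + export clearance 155.56 + origin terminal 149.79 + freight 2483.53 + insurance 526.90 + destination terminal 1041.61 + brokerage 330.20 + duty 2778.54 + delivery 2195.03 = 422127.79
Buyer's account: 0.00

Seller's account: CNY 422127.79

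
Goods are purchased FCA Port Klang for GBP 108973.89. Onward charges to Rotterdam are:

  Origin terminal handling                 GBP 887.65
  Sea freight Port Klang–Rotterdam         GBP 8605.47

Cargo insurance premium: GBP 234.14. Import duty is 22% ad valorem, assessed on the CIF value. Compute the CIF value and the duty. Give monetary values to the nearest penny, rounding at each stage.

CIF value: GBP 118701.15; import duty: GBP 26114.25

CIF = FCA price + pre-shipment costs + freight + insurance
CIF = 108973.89 + 887.65 + 8605.47 + 234.14 = 118701.15
Import duty = 118701.15 × 22% = 26114.25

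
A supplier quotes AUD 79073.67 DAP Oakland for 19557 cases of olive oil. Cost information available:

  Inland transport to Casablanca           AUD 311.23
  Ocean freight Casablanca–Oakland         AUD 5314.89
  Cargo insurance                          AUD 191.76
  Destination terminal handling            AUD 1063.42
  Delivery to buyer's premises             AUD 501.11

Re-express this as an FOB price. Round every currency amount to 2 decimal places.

Not relevant to the conversion: inland to port — on the seller under both DAP and FOB; already in the DAP price and stays in the FOB price.
From DAP to FOB, the seller no longer bears: freight, insurance, destination terminal, delivery.
FOB price = 79073.67 − 5314.89 − 191.76 − 1063.42 − 501.11 = 72002.49

FOB price: AUD 72002.49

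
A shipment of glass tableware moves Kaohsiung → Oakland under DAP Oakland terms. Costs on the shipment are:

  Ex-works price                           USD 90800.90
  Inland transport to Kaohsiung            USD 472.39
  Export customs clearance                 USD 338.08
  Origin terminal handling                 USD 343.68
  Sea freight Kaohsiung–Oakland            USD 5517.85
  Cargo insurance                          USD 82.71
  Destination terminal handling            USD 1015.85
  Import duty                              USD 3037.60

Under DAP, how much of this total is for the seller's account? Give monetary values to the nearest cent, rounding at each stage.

Seller's account: USD 98571.46

DAP: the seller bears all costs to the named destination except import duty and clearance.
Seller's account: goods 90800.90 + inland to port 472.39 + export clearance 338.08 + origin terminal 343.68 + freight 5517.85 + insurance 82.71 + destination terminal 1015.85 = 98571.46
Buyer's account: duty 3037.60 = 3037.60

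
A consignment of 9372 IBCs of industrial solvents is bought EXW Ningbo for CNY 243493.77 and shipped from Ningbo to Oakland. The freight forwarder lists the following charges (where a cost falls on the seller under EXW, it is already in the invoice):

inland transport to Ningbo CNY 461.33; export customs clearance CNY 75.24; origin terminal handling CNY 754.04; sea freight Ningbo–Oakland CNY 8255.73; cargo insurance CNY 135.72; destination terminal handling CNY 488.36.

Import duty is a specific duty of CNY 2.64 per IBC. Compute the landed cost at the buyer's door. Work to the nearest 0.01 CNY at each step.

EXW: the seller makes goods available at their premises; the buyer bears all onward costs.
CIF value = EXW price + inland to port + export clearance + origin terminal + freight + insurance = 243493.77 + 461.33 + 75.24 + 754.04 + 8255.73 + 135.72 = 253175.83
Import duty = 9372 × 2.64 = 24742.08
Buyer bears: inland to port 461.33 + export clearance 75.24 + origin terminal 754.04 + freight 8255.73 + insurance 135.72 + destination terminal 488.36 + duty 24742.08 = 34912.50
Landed cost = invoice 243493.77 + 34912.50 = 278406.27

Total landed cost: CNY 278406.27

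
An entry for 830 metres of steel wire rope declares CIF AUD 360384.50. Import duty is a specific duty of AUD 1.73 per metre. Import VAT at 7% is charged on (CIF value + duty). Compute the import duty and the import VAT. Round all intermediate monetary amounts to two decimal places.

Import duty = 830 × 1.73 = 1435.90
VAT base = CIF + duty = 360384.50 + 1435.90 = 361820.40
Import VAT = 361820.40 × 7% = 25327.43

Import duty: AUD 1435.90; import VAT: AUD 25327.43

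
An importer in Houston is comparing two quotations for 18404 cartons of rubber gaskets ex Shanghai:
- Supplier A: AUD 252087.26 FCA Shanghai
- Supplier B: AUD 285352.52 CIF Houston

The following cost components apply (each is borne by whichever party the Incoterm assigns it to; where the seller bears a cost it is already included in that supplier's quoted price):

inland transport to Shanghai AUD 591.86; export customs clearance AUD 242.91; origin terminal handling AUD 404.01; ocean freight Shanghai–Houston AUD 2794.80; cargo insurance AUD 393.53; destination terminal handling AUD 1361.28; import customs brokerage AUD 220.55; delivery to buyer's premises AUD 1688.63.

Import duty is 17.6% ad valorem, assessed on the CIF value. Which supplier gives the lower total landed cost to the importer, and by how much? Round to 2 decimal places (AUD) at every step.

Supplier A (FCA):
CIF value = FCA price + origin terminal + freight + insurance = 252087.26 + 404.01 + 2794.80 + 393.53 = 255679.60
Import duty = 255679.60 × 17.6% = 44999.61
Buyer bears (A): 404.01 + 2794.80 + 393.53 + 1361.28 + 220.55 + 1688.63 = 6862.80
Landed cost (A) = invoice 252087.26 + 6862.80 + duty 44999.61 = 303949.67
Supplier B (CIF):
The CIF price already equals the CIF value: 285352.52
Import duty = 285352.52 × 17.6% = 50222.04
Buyer bears (B): 1361.28 + 220.55 + 1688.63 = 3270.46
Landed cost (B) = invoice 285352.52 + 3270.46 + duty 50222.04 = 338845.02
Difference = |303949.67 − 338845.02| = 34895.35

Supplier A is cheaper by AUD 34895.35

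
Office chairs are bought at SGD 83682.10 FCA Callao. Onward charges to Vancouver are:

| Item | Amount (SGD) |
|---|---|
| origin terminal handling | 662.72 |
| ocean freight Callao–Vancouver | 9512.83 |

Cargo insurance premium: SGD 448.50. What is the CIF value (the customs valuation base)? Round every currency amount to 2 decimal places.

CIF = FCA price + pre-shipment costs + freight + insurance
CIF = 83682.10 + 662.72 + 9512.83 + 448.50 = 94306.15

CIF value: SGD 94306.15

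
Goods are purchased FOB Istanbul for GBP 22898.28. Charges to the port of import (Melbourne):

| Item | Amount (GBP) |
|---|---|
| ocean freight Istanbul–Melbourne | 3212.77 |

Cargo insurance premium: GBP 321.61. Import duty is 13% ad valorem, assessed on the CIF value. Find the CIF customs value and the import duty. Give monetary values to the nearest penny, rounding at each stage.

CIF value: GBP 26432.66; import duty: GBP 3436.25

CIF = FOB price + freight + insurance
CIF = 22898.28 + 3212.77 + 321.61 = 26432.66
Import duty = 26432.66 × 13% = 3436.25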